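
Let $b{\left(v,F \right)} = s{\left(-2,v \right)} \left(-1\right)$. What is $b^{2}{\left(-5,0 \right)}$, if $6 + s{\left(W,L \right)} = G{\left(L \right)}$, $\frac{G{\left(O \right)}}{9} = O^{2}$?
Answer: $47961$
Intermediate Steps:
$G{\left(O \right)} = 9 O^{2}$
$s{\left(W,L \right)} = -6 + 9 L^{2}$
$b{\left(v,F \right)} = 6 - 9 v^{2}$ ($b{\left(v,F \right)} = \left(-6 + 9 v^{2}\right) \left(-1\right) = 6 - 9 v^{2}$)
$b^{2}{\left(-5,0 \right)} = \left(6 - 9 \left(-5\right)^{2}\right)^{2} = \left(6 - 225\right)^{2} = \left(-219\right)^{2} = 47961$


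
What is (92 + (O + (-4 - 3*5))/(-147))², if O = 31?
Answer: 20286016/2401 ≈ 8449.0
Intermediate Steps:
(92 + (O + (-4 - 3*5))/(-147))² = (92 + (31 + (-4 - 3*5))/(-147))² = (92 + (31 + (-4 - 15))*(-1/147))² = (92 + (31 - 19)*(-1/147))² = (92 + 12*(-1/147))² = (92 - 4/49)² = (4504/49)² = 20286016/2401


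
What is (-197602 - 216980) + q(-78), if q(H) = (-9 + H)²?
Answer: -407013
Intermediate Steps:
(-197602 - 216980) + q(-78) = (-197602 - 216980) + (-9 - 78)² = -414582 + (-87)² = -414582 + 7569 = -407013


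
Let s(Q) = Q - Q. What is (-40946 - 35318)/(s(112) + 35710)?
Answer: -38132/17855 ≈ -2.1356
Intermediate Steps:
s(Q) = 0
(-40946 - 35318)/(s(112) + 35710) = (-40946 - 35318)/(0 + 35710) = -76264/35710 = -76264*1/35710 = -38132/17855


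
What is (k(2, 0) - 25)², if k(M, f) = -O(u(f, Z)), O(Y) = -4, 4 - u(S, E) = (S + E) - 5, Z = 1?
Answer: 441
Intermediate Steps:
u(S, E) = 9 - E - S (u(S, E) = 4 - ((S + E) - 5) = 4 - ((E + S) - 5) = 4 - (-5 + E + S) = 4 + (5 - E - S) = 9 - E - S)
k(M, f) = 4 (k(M, f) = -1*(-4) = 4)
(k(2, 0) - 25)² = (4 - 25)² = (-21)² = 441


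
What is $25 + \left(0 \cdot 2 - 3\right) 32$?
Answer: $-71$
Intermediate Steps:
$25 + \left(0 \cdot 2 - 3\right) 32 = 25 + \left(0 - 3\right) 32 = 25 - 96 = -71$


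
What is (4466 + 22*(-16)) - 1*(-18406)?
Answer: 22520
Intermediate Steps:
(4466 + 22*(-16)) - 1*(-18406) = (4466 - 352) + 18406 = 4114 + 18406 = 22520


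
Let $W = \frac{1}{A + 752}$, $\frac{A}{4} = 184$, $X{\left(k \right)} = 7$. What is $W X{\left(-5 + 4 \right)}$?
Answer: $\frac{7}{1488} \approx 0.0047043$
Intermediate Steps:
$A = 736$ ($A = 4 \cdot 184 = 736$)
$W = \frac{1}{1488}$ ($W = \frac{1}{736 + 752} = \frac{1}{1488} \approx 0.00067204$)
$W X{\left(-5 + 4 \right)} = \frac{1}{1488} \cdot 7 = \frac{7}{1488}$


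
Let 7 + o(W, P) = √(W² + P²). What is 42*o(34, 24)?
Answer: -294 + 84*√433 ≈ 1453.9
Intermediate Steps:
o(W, P) = -7 + √(P² + W²) (o(W, P) = -7 + √(W² + P²) = -7 + √(P² + W²))
42*o(34, 24) = 42*(-7 + √(24² + 34²)) = 42*(-7 + √(576 + 1156)) = 42*(-7 + √1732) = 42*(-7 + 2*√433) = -294 + 84*√433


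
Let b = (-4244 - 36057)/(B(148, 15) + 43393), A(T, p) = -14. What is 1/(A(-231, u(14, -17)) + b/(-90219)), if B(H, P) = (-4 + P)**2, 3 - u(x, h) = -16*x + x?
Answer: -3925789566/54961013623 ≈ -0.071429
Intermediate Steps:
u(x, h) = 3 + 15*x (u(x, h) = 3 - (-16*x + x) = 3 - (-15)*x = 3 + 15*x)
b = -40301/43514 (b = (-4244 - 36057)/((-4 + 15)**2 + 43393) = -40301/(11**2 + 43393) = -40301/(121 + 43393) = -40301/43514 ≈ -0.92616)
1/(A(-231, u(14, -17)) + b/(-90219)) = 1/(-14 - 40301/43514/(-90219)) = 1/(-14 - 40301/43514*(-1/90219)) = 1/(-14 + 40301/3925789566) = 1/(-54961013623/3925789566) = -3925789566/54961013623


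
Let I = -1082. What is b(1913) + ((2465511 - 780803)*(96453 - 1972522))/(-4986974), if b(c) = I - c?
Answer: 1572846232861/2493487 ≈ 6.3078e+5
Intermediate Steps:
b(c) = -1082 - c
b(1913) + ((2465511 - 780803)*(96453 - 1972522))/(-4986974) = (-1082 - 1*1913) + ((2465511 - 780803)*(96453 - 1972522))/(-4986974) = (-1082 - 1913) + (1684708*(-1876069))*(-1/4986974) = -2995 - 3160628452852*(-1/4986974) = -2995 + 1580314226426/2493487 = 1572846232861/2493487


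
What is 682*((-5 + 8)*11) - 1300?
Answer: 21206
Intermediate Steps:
682*((-5 + 8)*11) - 1300 = 682*(3*11) - 1300 = 682*33 - 1300 = 22506 - 1300 = 21206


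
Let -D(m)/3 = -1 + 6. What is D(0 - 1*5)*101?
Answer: -1515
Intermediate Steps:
D(m) = -15 (D(m) = -3*(-1 + 6) = -3*5 = -15)
D(0 - 1*5)*101 = -15*101 = -1515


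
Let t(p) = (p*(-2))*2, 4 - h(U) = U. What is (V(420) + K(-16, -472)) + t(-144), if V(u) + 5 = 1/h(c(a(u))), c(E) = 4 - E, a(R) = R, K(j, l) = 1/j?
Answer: 959179/1680 ≈ 570.94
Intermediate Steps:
h(U) = 4 - U
V(u) = -5 + 1/u (V(u) = -5 + 1/(4 - (4 - u)) = -5 + 1/(4 + (-4 + u)) = -5 + 1/u)
t(p) = -4*p (t(p) = -2*p*2 = -4*p)
(V(420) + K(-16, -472)) + t(-144) = ((-5 + 1/420) + 1/(-16)) - 4*(-144) = ((-5 + 1/420) - 1/16) + 576 = (-2099/420 - 1/16) + 576 = -8501/1680 + 576 = 959179/1680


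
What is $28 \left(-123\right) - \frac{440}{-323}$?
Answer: $- \frac{1111972}{323} \approx -3442.6$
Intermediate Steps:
$28 \left(-123\right) - \frac{440}{-323} = -3444 - - \frac{440}{323} = -3444 + \frac{440}{323} = - \frac{1111972}{323}$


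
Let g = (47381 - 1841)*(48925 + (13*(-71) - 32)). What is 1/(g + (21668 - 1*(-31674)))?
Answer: 1/2184607142 ≈ 4.5775e-10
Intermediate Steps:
g = 2184553800 (g = 45540*(48925 + (-923 - 32)) = 45540*(48925 - 955) = 45540*47970 = 2184553800)
1/(g + (21668 - 1*(-31674))) = 1/(2184553800 + (21668 - 1*(-31674))) = 1/(2184553800 + (21668 + 31674)) = 1/(2184553800 + 53342) = 1/2184607142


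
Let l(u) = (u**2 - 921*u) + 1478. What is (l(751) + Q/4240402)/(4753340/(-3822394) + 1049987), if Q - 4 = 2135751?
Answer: -1022686624149484513/8509340327050923138 ≈ -0.12018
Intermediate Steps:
Q = 2135755 (Q = 4 + 2135751 = 2135755)
l(u) = 1478 + u**2 - 921*u
(l(751) + Q/4240402)/(4753340/(-3822394) + 1049987) = ((1478 + 751**2 - 921*751) + 2135755/4240402)/(4753340/(-3822394) + 1049987) = ((1478 + 564001 - 691671) + 2135755*(1/4240402))/(4753340*(-1/3822394) + 1049987) = (-126192 + 2135755/4240402)/(-2376670/1911197 + 1049987) = -535102673429/(4240402*2006729627769/1911197) = -535102673429/4240402*1911197/2006729627769 = -1022686624149484513/8509340327050923138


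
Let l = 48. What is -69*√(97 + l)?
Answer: -69*√145 ≈ -830.87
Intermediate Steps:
-69*√(97 + l) = -69*√(97 + 48) = -69*√145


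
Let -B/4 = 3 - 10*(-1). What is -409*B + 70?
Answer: 21338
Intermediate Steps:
B = -52 (B = -4*(3 - 10*(-1)) = -4*(3 + 10) = -4*13 = -52)
-409*B + 70 = -409*(-52) + 70 = 21268 + 70 = 21338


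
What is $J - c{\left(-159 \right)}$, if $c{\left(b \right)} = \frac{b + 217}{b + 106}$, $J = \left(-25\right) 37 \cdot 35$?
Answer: $- \frac{1715817}{53} \approx -32374.0$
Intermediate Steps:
$J = -32375$ ($J = \left(-925\right) 35 = -32375$)
$c{\left(b \right)} = \frac{217 + b}{106 + b}$
$J - c{\left(-159 \right)} = -32375 - \frac{217 - 159}{106 - 159} = -32375 - \frac{1}{-53} \cdot 58 = -32375 - \left(- \frac{1}{53}\right) 58 = -32375 - - \frac{58}{53} = -32375 + \frac{58}{53} = - \frac{1715817}{53}$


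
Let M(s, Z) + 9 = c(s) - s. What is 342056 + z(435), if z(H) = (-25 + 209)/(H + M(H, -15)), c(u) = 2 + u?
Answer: 36600038/107 ≈ 3.4206e+5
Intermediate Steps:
M(s, Z) = -7 (M(s, Z) = -9 + ((2 + s) - s) = -9 + 2 = -7)
z(H) = 184/(-7 + H) (z(H) = (-25 + 209)/(H - 7) = 184/(-7 + H))
342056 + z(435) = 342056 + 184/(-7 + 435) = 342056 + 184/428 = 342056 + 184*(1/428) = 342056 + 46/107 = 36600038/107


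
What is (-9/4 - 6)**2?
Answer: 1089/16 ≈ 68.063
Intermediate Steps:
(-9/4 - 6)**2 = (-33/4)**2 = 1089/16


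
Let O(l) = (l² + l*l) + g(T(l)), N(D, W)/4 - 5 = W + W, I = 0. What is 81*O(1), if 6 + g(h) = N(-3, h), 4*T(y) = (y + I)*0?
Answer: 1296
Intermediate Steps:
N(D, W) = 20 + 8*W (N(D, W) = 20 + 4*(W + W) = 20 + 4*(2*W) = 20 + 8*W)
T(y) = 0 (T(y) = ((y + 0)*0)/4 = (y*0)/4 = (¼)*0 = 0)
g(h) = 14 + 8*h (g(h) = -6 + (20 + 8*h) = 14 + 8*h)
O(l) = 14 + 2*l² (O(l) = (l² + l*l) + (14 + 8*0) = (l² + l²) + (14 + 0) = 2*l² + 14 = 14 + 2*l²)
81*O(1) = 81*(14 + 2*1²) = 81*(14 + 2*1) = 81*(14 + 2) = 81*16 = 1296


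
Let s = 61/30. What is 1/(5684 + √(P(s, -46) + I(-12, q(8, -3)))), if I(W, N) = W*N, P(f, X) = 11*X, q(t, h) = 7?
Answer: 2842/16154223 - I*√590/32308446 ≈ 0.00017593 - 7.5181e-7*I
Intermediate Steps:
s = 61/30 (s = 61*(1/30) = 61/30 ≈ 2.0333)
I(W, N) = N*W
1/(5684 + √(P(s, -46) + I(-12, q(8, -3)))) = 1/(5684 + √(11*(-46) + 7*(-12))) = 1/(5684 + √(-506 - 84)) = 1/(5684 + √(-590)) = 1/(5684 + I*√590)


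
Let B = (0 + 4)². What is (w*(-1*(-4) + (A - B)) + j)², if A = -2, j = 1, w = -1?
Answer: 225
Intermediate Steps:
B = 16 (B = 4² = 16)
(w*(-1*(-4) + (A - B)) + j)² = (-(-1*(-4) + (-2 - 1*16)) + 1)² = (-(4 + (-2 - 16)) + 1)² = (-(4 - 18) + 1)² = (-1*(-14) + 1)² = (14 + 1)² = 15² = 225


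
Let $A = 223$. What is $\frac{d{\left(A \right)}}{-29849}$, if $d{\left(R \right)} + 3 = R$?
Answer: $- \frac{220}{29849} \approx -0.0073704$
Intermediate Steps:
$d{\left(R \right)} = -3 + R$
$\frac{d{\left(A \right)}}{-29849} = \frac{-3 + 223}{-29849} = 220 \left(- \frac{1}{29849}\right) = - \frac{220}{29849}$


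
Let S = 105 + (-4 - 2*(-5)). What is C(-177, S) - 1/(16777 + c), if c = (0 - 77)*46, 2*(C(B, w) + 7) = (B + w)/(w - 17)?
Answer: -9145479/1244090 ≈ -7.3511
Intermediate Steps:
S = 111 (S = 105 + (-4 + 10) = 105 + 6 = 111)
C(B, w) = -7 + (B + w)/(2*(-17 + w)) (C(B, w) = -7 + ((B + w)/(w - 17))/2 = -7 + ((B + w)/(-17 + w))/2 = -7 + (B + w)/(2*(-17 + w)))
c = -3542 (c = -77*46 = -3542)
C(-177, S) - 1/(16777 + c) = (238 - 177 - 13*111)/(2*(-17 + 111)) - 1/(16777 - 3542) = (1/2)*(238 - 177 - 1443)/94 - 1/13235 = (1/2)*(1/94)*(-1382) - 1*1/13235 = -691/94 - 1/13235 = -9145479/1244090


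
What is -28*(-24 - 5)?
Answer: 812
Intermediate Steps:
-28*(-24 - 5) = -28*(-29) = 812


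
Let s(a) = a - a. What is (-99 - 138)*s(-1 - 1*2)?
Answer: 0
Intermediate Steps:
s(a) = 0
(-99 - 138)*s(-1 - 1*2) = (-99 - 138)*0 = -237*0 = 0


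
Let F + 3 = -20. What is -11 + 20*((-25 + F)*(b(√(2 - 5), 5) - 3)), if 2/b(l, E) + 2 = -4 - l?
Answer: 41137/13 - 640*I*√3/13 ≈ 3164.4 - 85.27*I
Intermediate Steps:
F = -23 (F = -3 - 20 = -23)
b(l, E) = 2/(-6 - l) (b(l, E) = 2/(-2 + (-4 - l)) = 2/(-6 - l))
-11 + 20*((-25 + F)*(b(√(2 - 5), 5) - 3)) = -11 + 20*((-25 - 23)*(-2/(6 + √(2 - 5)) - 3)) = -11 + 20*(-48*(-2/(6 + √(-3)) - 3)) = -11 + 20*(-48*(-2/(6 + I*√3) - 3)) = -11 + 20*(-48*(-3 - 2/(6 + I*√3))) = -11 + 20*(144 + 96/(6 + I*√3)) = -11 + (2880 + 1920/(6 + I*√3)) = 2869 + 1920/(6 + I*√3)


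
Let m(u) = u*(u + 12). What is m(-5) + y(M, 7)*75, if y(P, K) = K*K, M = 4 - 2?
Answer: 3640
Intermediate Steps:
m(u) = u*(12 + u)
M = 2
y(P, K) = K**2
m(-5) + y(M, 7)*75 = -5*(12 - 5) + 7**2*75 = -5*7 + 49*75 = -35 + 3675 = 3640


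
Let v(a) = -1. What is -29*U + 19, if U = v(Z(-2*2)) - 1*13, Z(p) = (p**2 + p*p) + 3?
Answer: 425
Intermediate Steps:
Z(p) = 3 + 2*p**2 (Z(p) = (p**2 + p**2) + 3 = 2*p**2 + 3 = 3 + 2*p**2)
U = -14 (U = -1 - 1*13 = -1 - 13 = -14)
-29*U + 19 = -29*(-14) + 19 = 406 + 19 = 425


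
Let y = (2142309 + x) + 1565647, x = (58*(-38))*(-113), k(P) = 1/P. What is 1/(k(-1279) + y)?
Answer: 1279/5061013231 ≈ 2.5272e-7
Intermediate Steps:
x = 249052 (x = -2204*(-113) = 249052)
y = 3957008 (y = (2142309 + 249052) + 1565647 = 2391361 + 1565647 = 3957008)
1/(k(-1279) + y) = 1/(1/(-1279) + 3957008) = 1/(-1/1279 + 3957008) = 1/(5061013231/1279) = 1279/5061013231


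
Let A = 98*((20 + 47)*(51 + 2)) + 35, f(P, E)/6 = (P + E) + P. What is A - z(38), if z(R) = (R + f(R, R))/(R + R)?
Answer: 696047/2 ≈ 3.4802e+5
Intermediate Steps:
f(P, E) = 6*E + 12*P (f(P, E) = 6*((P + E) + P) = 6*((E + P) + P) = 6*(E + 2*P) = 6*E + 12*P)
z(R) = 19/2 (z(R) = (R + (6*R + 12*R))/(R + R) = (R + 18*R)/((2*R)) = (19*R)*(1/(2*R)) = 19/2)
A = 348033 (A = 98*(67*53) + 35 = 98*3551 + 35 = 347998 + 35 = 348033)
A - z(38) = 348033 - 1*19/2 = 348033 - 19/2 = 696047/2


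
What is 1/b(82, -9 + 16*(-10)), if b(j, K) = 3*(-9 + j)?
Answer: 1/219 ≈ 0.0045662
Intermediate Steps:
b(j, K) = -27 + 3*j
1/b(82, -9 + 16*(-10)) = 1/(-27 + 3*82) = 1/(-27 + 246) = 1/219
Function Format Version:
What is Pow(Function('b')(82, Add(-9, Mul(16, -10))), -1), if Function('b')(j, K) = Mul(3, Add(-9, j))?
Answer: Rational(1, 219) ≈ 0.0045662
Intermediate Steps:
Function('b')(j, K) = Add(-27, Mul(3, j))
Pow(Function('b')(82, Add(-9, Mul(16, -10))), -1) = Pow(Add(-27, Mul(3, 82)), -1) = Pow(Add(-27, 246), -1) = Pow(219, -1) = Rational(1, 219)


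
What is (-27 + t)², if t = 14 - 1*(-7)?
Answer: 36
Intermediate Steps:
t = 21 (t = 14 + 7 = 21)
(-27 + t)² = (-27 + 21)² = (-6)² = 36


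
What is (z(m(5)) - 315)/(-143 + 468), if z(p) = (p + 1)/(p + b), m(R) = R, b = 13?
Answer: -944/975 ≈ -0.96821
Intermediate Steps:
z(p) = (1 + p)/(13 + p) (z(p) = (p + 1)/(p + 13) = (1 + p)/(13 + p))
(z(m(5)) - 315)/(-143 + 468) = ((1 + 5)/(13 + 5) - 315)/(-143 + 468) = (6/18 - 315)/325 = ((1/18)*6 - 315)*(1/325) = (⅓ - 315)*(1/325) = -944/3*1/325 = -944/975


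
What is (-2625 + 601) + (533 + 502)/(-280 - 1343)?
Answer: -1095329/541 ≈ -2024.6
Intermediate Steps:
(-2625 + 601) + (533 + 502)/(-280 - 1343) = -2024 + 1035/(-1623) = -2024 + 1035*(-1/1623) = -2024 - 345/541 = -1095329/541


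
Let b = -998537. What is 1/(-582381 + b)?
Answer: -1/1580918 ≈ -6.3254e-7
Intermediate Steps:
1/(-582381 + b) = 1/(-582381 - 998537) = 1/(-1580918) = -1/1580918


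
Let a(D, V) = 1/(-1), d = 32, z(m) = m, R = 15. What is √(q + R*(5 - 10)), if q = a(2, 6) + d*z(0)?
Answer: 2*I*√19 ≈ 8.7178*I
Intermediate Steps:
a(D, V) = -1
q = -1 (q = -1 + 32*0 = -1 + 0 = -1)
√(q + R*(5 - 10)) = √(-1 + 15*(5 - 10)) = √(-1 + 15*(-5)) = √(-1 - 75) = √(-76) = 2*I*√19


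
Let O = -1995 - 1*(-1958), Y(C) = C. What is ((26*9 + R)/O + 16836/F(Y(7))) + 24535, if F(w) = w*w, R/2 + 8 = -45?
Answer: 45098615/1813 ≈ 24875.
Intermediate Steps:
R = -106 (R = -16 + 2*(-45) = -16 - 90 = -106)
F(w) = w²
O = -37 (O = -1995 + 1958 = -37)
((26*9 + R)/O + 16836/F(Y(7))) + 24535 = ((26*9 - 106)/(-37) + 16836/(7²)) + 24535 = ((234 - 106)*(-1/37) + 16836/49) + 24535 = (128*(-1/37) + 16836*(1/49)) + 24535 = (-128/37 + 16836/49) + 24535 = 616660/1813 + 24535 = 45098615/1813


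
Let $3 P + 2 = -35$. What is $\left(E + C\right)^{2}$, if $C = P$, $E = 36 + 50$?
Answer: $\frac{48841}{9} \approx 5426.8$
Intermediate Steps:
$P = - \frac{37}{3}$ ($P = - \frac{2}{3} + \frac{1}{3} \left(-35\right) = - \frac{2}{3} - \frac{35}{3} = - \frac{37}{3} \approx -12.333$)
$E = 86$
$C = - \frac{37}{3} \approx -12.333$
$\left(E + C\right)^{2} = \left(86 - \frac{37}{3}\right)^{2} = \left(\frac{221}{3}\right)^{2} = \frac{48841}{9}$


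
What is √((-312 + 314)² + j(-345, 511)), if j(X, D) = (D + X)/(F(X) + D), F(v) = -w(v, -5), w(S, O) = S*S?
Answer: √14040649865/59257 ≈ 1.9996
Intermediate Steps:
w(S, O) = S²
F(v) = -v²
j(X, D) = (D + X)/(D - X²) (j(X, D) = (D + X)/(-X² + D) = (D + X)/(D - X²))
√((-312 + 314)² + j(-345, 511)) = √((-312 + 314)² + (511 - 345)/(511 - 1*(-345)²)) = √(2² + 166/(511 - 1*119025)) = √(4 + 166/(511 - 119025)) = √(4 + 166/(-118514)) = √(4 - 1/118514*166) = √(4 - 83/59257) = √(236945/59257) = √14040649865/59257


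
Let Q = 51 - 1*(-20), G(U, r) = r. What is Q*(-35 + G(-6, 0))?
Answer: -2485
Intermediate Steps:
Q = 71 (Q = 51 + 20 = 71)
Q*(-35 + G(-6, 0)) = 71*(-35 + 0) = 71*(-35) = -2485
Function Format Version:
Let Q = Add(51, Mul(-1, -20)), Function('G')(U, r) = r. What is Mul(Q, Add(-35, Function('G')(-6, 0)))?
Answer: -2485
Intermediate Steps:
Q = 71 (Q = Add(51, 20) = 71)
Mul(Q, Add(-35, Function('G')(-6, 0))) = Mul(71, Add(-35, 0)) = Mul(71, -35) = -2485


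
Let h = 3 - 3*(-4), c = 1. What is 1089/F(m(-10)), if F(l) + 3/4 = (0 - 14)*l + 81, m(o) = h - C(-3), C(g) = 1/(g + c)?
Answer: -4356/547 ≈ -7.9634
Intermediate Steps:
C(g) = 1/(1 + g) (C(g) = 1/(g + 1) = 1/(1 + g))
h = 15 (h = 3 + 12 = 15)
m(o) = 31/2 (m(o) = 15 - 1/(1 - 3) = 15 - 1/(-2) = 15 - 1*(-1/2) = 15 + 1/2 = 31/2)
F(l) = 321/4 - 14*l (F(l) = -3/4 + ((0 - 14)*l + 81) = -3/4 + (-14*l + 81) = -3/4 + (81 - 14*l) = 321/4 - 14*l)
1089/F(m(-10)) = 1089/(321/4 - 14*31/2) = 1089/(321/4 - 217) = 1089/(-547/4) = 1089*(-4/547) = -4356/547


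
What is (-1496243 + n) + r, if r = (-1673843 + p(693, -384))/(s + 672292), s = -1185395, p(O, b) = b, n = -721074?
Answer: -1137710330424/513103 ≈ -2.2173e+6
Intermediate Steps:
r = 1674227/513103 (r = (-1673843 - 384)/(-1185395 + 672292) = -1674227/(-513103) = -1674227*(-1/513103) = 1674227/513103 ≈ 3.2629)
(-1496243 + n) + r = (-1496243 - 721074) + 1674227/513103 = -2217317 + 1674227/513103 = -1137710330424/513103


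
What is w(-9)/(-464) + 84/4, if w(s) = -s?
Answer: 9735/464 ≈ 20.981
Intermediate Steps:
w(-9)/(-464) + 84/4 = -1*(-9)/(-464) + 84/4 = 9*(-1/464) + 84*(1/4) = -9/464 + 21 = 9735/464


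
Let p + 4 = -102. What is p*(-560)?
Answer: 59360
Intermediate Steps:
p = -106 (p = -4 - 102 = -106)
p*(-560) = -106*(-560) = 59360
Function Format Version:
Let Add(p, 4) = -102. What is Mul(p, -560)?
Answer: 59360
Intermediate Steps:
p = -106 (p = Add(-4, -102) = -106)
Mul(p, -560) = Mul(-106, -560) = 59360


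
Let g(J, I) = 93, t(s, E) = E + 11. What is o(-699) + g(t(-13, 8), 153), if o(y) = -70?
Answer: 23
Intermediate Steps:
t(s, E) = 11 + E
o(-699) + g(t(-13, 8), 153) = -70 + 93 = 23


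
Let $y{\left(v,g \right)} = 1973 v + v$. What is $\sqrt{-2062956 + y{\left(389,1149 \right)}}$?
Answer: $7 i \sqrt{26430} \approx 1138.0 i$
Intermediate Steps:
$y{\left(v,g \right)} = 1974 v$
$\sqrt{-2062956 + y{\left(389,1149 \right)}} = \sqrt{-2062956 + 1974 \cdot 389} = \sqrt{-2062956 + 767886} = \sqrt{-1295070} = 7 i \sqrt{26430}$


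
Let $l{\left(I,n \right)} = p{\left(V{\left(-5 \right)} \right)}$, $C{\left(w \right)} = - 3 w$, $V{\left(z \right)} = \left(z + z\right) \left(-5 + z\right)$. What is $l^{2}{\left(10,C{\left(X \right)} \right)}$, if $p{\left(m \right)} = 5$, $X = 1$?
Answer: $25$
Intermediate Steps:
$V{\left(z \right)} = 2 z \left(-5 + z\right)$
$l{\left(I,n \right)} = 5$
$l^{2}{\left(10,C{\left(X \right)} \right)} = 5^{2} = 25$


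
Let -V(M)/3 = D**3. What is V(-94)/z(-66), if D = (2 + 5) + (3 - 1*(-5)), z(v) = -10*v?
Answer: -675/44 ≈ -15.341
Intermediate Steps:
D = 15 (D = 7 + (3 + 5) = 7 + 8 = 15)
V(M) = -10125 (V(M) = -3*15**3 = -3*3375 = -10125)
V(-94)/z(-66) = -10125/((-10*(-66))) = -10125/660 = -10125*1/660 = -675/44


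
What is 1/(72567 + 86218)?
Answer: 1/158785 ≈ 6.2978e-6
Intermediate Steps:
1/(72567 + 86218) = 1/158785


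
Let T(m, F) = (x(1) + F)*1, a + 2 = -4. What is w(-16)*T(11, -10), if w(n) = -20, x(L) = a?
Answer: 320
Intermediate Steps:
a = -6 (a = -2 - 4 = -6)
x(L) = -6
T(m, F) = -6 + F (T(m, F) = (-6 + F)*1 = -6 + F)
w(-16)*T(11, -10) = -20*(-6 - 10) = -20*(-16) = 320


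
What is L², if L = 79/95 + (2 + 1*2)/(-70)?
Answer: 10609/17689 ≈ 0.59975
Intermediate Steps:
L = 103/133 (L = 79*(1/95) + (2 + 2)*(-1/70) = 79/95 + 4*(-1/70) = 79/95 - 2/35 = 103/133 ≈ 0.77444)
L² = (103/133)² = 10609/17689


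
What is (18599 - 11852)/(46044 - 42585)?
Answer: 2249/1153 ≈ 1.9506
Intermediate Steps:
(18599 - 11852)/(46044 - 42585) = 6747/3459 = 6747*(1/3459) = 2249/1153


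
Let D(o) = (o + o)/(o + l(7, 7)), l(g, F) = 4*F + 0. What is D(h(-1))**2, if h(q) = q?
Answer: 4/729 ≈ 0.0054870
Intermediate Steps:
l(g, F) = 4*F
D(o) = 2*o/(28 + o) (D(o) = (o + o)/(o + 4*7) = (2*o)/(o + 28) = (2*o)/(28 + o) = 2*o/(28 + o))
D(h(-1))**2 = (2*(-1)/(28 - 1))**2 = (2*(-1)/27)**2 = (2*(-1)*(1/27))**2 = (-2/27)**2 = 4/729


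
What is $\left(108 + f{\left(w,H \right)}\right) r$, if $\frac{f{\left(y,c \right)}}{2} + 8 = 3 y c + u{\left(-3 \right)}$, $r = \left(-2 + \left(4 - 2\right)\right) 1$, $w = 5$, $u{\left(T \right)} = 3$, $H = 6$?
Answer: $0$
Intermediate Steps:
$r = 0$ ($r = \left(-2 + \left(4 - 2\right)\right) 1 = \left(-2 + 2\right) 1 = 0 \cdot 1 = 0$)
$f{\left(y,c \right)} = -10 + 6 c y$ ($f{\left(y,c \right)} = -16 + 2 \left(3 y c + 3\right) = -16 + 2 \left(3 c y + 3\right) = -16 + 2 \left(3 + 3 c y\right) = -16 + \left(6 + 6 c y\right) = -10 + 6 c y$)
$\left(108 + f{\left(w,H \right)}\right) r = \left(108 - \left(10 - 180\right)\right) 0 = \left(108 + \left(-10 + 180\right)\right) 0 = \left(108 + 170\right) 0 = 278 \cdot 0 = 0$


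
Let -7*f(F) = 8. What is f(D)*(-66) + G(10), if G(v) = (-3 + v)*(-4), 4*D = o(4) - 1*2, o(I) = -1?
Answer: 332/7 ≈ 47.429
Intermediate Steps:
D = -¾ (D = (-1 - 1*2)/4 = (-1 - 2)/4 = (¼)*(-3) = -¾ ≈ -0.75000)
G(v) = 12 - 4*v
f(F) = -8/7 (f(F) = -⅐*8 = -8/7)
f(D)*(-66) + G(10) = -8/7*(-66) + (12 - 4*10) = 528/7 + (12 - 40) = 528/7 - 28 = 332/7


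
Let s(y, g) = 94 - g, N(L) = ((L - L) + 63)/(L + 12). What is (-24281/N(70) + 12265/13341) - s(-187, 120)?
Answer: -8846622023/280161 ≈ -31577.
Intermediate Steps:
N(L) = 63/(12 + L) (N(L) = (0 + 63)/(12 + L) = 63/(12 + L))
(-24281/N(70) + 12265/13341) - s(-187, 120) = (-24281/(63/(12 + 70)) + 12265/13341) - (94 - 1*120) = (-24281/(63/82) + 12265*(1/13341)) - (94 - 120) = (-24281/(63*(1/82)) + 12265/13341) - 1*(-26) = (-24281/63/82 + 12265/13341) + 26 = (-24281*82/63 + 12265/13341) + 26 = (-1991042/63 + 12265/13341) + 26 = -8853906209/280161 + 26 = -8846622023/280161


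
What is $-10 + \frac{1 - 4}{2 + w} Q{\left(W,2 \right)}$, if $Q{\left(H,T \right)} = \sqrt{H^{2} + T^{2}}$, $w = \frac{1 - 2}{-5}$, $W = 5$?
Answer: $-10 - \frac{15 \sqrt{29}}{11} \approx -17.343$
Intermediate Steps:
$w = \frac{1}{5}$ ($w = \left(1 - 2\right) \left(- \frac{1}{5}\right) = \left(-1\right) \left(- \frac{1}{5}\right) = \frac{1}{5} \approx 0.2$)
$-10 + \frac{1 - 4}{2 + w} Q{\left(W,2 \right)} = -10 + \frac{1 - 4}{2 + \frac{1}{5}} \sqrt{5^{2} + 2^{2}} = -10 + - \frac{3}{\frac{11}{5}} \sqrt{25 + 4} = -10 + \left(-3\right) \frac{5}{11} \sqrt{29} = -10 - \frac{15 \sqrt{29}}{11}$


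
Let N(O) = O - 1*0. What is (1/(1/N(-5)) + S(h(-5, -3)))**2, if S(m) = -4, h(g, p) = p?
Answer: 81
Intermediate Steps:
N(O) = O (N(O) = O + 0 = O)
(1/(1/N(-5)) + S(h(-5, -3)))**2 = (1/(1/(-5)) - 4)**2 = (1/(-1/5) - 4)**2 = (-5 - 4)**2 = (-9)**2 = 81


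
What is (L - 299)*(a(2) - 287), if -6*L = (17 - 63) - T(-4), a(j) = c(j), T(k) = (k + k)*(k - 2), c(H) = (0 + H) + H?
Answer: 240550/3 ≈ 80183.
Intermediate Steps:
c(H) = 2*H (c(H) = H + H = 2*H)
T(k) = 2*k*(-2 + k) (T(k) = (2*k)*(-2 + k) = 2*k*(-2 + k))
a(j) = 2*j
L = 47/3 (L = -((17 - 63) - 2*(-4)*(-2 - 4))/6 = -(-46 - 2*(-4)*(-6))/6 = -(-46 - 1*48)/6 = -(-46 - 48)/6 = -⅙*(-94) = 47/3 ≈ 15.667)
(L - 299)*(a(2) - 287) = (47/3 - 299)*(2*2 - 287) = -850*(4 - 287)/3 = -850/3*(-283) = 240550/3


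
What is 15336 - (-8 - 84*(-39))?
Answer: 12068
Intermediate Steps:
15336 - (-8 - 84*(-39)) = 15336 - (-8 + 3276) = 15336 - 1*3268 = 15336 - 3268 = 12068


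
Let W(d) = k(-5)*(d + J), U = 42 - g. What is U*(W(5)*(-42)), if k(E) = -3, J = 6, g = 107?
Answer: -90090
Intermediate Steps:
U = -65 (U = 42 - 1*107 = 42 - 107 = -65)
W(d) = -18 - 3*d (W(d) = -3*(d + 6) = -3*(6 + d) = -18 - 3*d)
U*(W(5)*(-42)) = -65*(-18 - 3*5)*(-42) = -65*(-18 - 15)*(-42) = -(-2145)*(-42) = -65*1386 = -90090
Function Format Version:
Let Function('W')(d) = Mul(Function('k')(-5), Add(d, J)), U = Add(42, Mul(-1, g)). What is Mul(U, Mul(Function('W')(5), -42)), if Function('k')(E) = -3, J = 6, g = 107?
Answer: -90090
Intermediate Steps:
U = -65 (U = Add(42, Mul(-1, 107)) = Add(42, -107) = -65)
Function('W')(d) = Add(-18, Mul(-3, d)) (Function('W')(d) = Mul(-3, Add(d, 6)) = Mul(-3, Add(6, d)) = Add(-18, Mul(-3, d)))
Mul(U, Mul(Function('W')(5), -42)) = Mul(-65, Mul(Add(-18, Mul(-3, 5)), -42)) = Mul(-65, Mul(Add(-18, -15), -42)) = Mul(-65, Mul(-33, -42)) = Mul(-65, 1386) = -90090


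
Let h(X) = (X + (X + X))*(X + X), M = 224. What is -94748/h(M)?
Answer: -23687/75264 ≈ -0.31472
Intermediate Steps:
h(X) = 6*X**2 (h(X) = (X + 2*X)*(2*X) = (3*X)*(2*X) = 6*X**2)
-94748/h(M) = -94748/(6*224**2) = -94748/(6*50176) = -94748/301056 = -94748*1/301056 = -23687/75264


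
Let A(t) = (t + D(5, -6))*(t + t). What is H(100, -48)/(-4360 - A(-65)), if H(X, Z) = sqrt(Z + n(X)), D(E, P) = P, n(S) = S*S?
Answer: -2*sqrt(622)/6795 ≈ -0.0073407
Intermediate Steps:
n(S) = S**2
H(X, Z) = sqrt(Z + X**2)
A(t) = 2*t*(-6 + t) (A(t) = (t - 6)*(t + t) = (-6 + t)*(2*t) = 2*t*(-6 + t))
H(100, -48)/(-4360 - A(-65)) = sqrt(-48 + 100**2)/(-4360 - 2*(-65)*(-6 - 65)) = sqrt(-48 + 10000)/(-4360 - 2*(-65)*(-71)) = sqrt(9952)/(-4360 - 1*9230) = (4*sqrt(622))/(-4360 - 9230) = (4*sqrt(622))/(-13590) = (4*sqrt(622))*(-1/13590) = -2*sqrt(622)/6795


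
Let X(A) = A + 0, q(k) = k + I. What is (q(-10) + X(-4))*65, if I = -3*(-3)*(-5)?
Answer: -3835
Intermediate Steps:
I = -45 (I = 9*(-5) = -45)
q(k) = -45 + k (q(k) = k - 45 = -45 + k)
X(A) = A
(q(-10) + X(-4))*65 = ((-45 - 10) - 4)*65 = (-55 - 4)*65 = -59*65 = -3835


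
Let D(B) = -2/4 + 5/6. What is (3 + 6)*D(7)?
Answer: 3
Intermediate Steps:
D(B) = ⅓ (D(B) = -2*¼ + 5*(⅙) = -½ + ⅚ = ⅓)
(3 + 6)*D(7) = (3 + 6)*(⅓) = 9*(⅓) = 3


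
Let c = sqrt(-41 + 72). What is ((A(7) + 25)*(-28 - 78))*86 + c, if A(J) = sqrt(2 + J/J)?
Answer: -227900 + sqrt(31) - 9116*sqrt(3) ≈ -2.4368e+5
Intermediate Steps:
A(J) = sqrt(3) (A(J) = sqrt(2 + 1) = sqrt(3))
c = sqrt(31) ≈ 5.5678
((A(7) + 25)*(-28 - 78))*86 + c = ((sqrt(3) + 25)*(-28 - 78))*86 + sqrt(31) = ((25 + sqrt(3))*(-106))*86 + sqrt(31) = (-2650 - 106*sqrt(3))*86 + sqrt(31) = (-227900 - 9116*sqrt(3)) + sqrt(31) = -227900 + sqrt(31) - 9116*sqrt(3)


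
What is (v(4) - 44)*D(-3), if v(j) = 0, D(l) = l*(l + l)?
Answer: -792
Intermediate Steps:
D(l) = 2*l² (D(l) = l*(2*l) = 2*l²)
(v(4) - 44)*D(-3) = (0 - 44)*(2*(-3)²) = -88*9 = -44*18 = -792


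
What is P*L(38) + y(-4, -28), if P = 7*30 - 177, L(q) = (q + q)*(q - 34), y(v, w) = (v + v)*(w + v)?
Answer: 10288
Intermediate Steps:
y(v, w) = 2*v*(v + w) (y(v, w) = (2*v)*(v + w) = 2*v*(v + w))
L(q) = 2*q*(-34 + q) (L(q) = (2*q)*(-34 + q) = 2*q*(-34 + q))
P = 33 (P = 210 - 177 = 33)
P*L(38) + y(-4, -28) = 33*(2*38*(-34 + 38)) + 2*(-4)*(-4 - 28) = 33*(2*38*4) + 2*(-4)*(-32) = 33*304 + 256 = 10032 + 256 = 10288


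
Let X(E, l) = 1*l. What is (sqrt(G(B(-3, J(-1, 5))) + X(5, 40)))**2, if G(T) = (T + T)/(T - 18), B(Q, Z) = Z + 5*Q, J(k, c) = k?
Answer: 696/17 ≈ 40.941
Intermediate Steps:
X(E, l) = l
G(T) = 2*T/(-18 + T) (G(T) = (2*T)/(-18 + T) = 2*T/(-18 + T))
(sqrt(G(B(-3, J(-1, 5))) + X(5, 40)))**2 = (sqrt(2*(-1 + 5*(-3))/(-18 + (-1 + 5*(-3))) + 40))**2 = (sqrt(2*(-1 - 15)/(-18 + (-1 - 15)) + 40))**2 = (sqrt(2*(-16)/(-18 - 16) + 40))**2 = (sqrt(2*(-16)/(-34) + 40))**2 = (sqrt(2*(-16)*(-1/34) + 40))**2 = (sqrt(16/17 + 40))**2 = (sqrt(696/17))**2 = (2*sqrt(2958)/17)**2 = 696/17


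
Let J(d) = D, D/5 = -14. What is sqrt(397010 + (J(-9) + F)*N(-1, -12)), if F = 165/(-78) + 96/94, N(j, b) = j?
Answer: sqrt(592954844534)/1222 ≈ 630.14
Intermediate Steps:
D = -70 (D = 5*(-14) = -70)
J(d) = -70
F = -1337/1222 (F = 165*(-1/78) + 96*(1/94) = -55/26 + 48/47 = -1337/1222 ≈ -1.0941)
sqrt(397010 + (J(-9) + F)*N(-1, -12)) = sqrt(397010 + (-70 - 1337/1222)*(-1)) = sqrt(397010 - 86877/1222*(-1)) = sqrt(397010 + 86877/1222) = sqrt(485233097/1222) = sqrt(592954844534)/1222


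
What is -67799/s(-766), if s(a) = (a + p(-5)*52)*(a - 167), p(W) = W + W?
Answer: -67799/1199838 ≈ -0.056507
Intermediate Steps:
p(W) = 2*W
s(a) = (-520 + a)*(-167 + a) (s(a) = (a + (2*(-5))*52)*(a - 167) = (a - 10*52)*(-167 + a) = (a - 520)*(-167 + a) = (-520 + a)*(-167 + a))
-67799/s(-766) = -67799/(86840 + (-766)**2 - 687*(-766)) = -67799/(86840 + 586756 + 526242) = -67799/1199838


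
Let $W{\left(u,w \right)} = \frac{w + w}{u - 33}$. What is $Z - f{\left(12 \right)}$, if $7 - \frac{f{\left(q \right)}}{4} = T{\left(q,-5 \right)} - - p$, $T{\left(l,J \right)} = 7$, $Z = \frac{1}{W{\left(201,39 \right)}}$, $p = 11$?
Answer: $\frac{600}{13} \approx 46.154$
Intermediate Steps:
$W{\left(u,w \right)} = \frac{2 w}{-33 + u}$
$Z = \frac{28}{13}$ ($Z = \frac{1}{2 \cdot 39 \frac{1}{-33 + 201}} = \frac{1}{2 \cdot 39 \cdot \frac{1}{168}} = \frac{1}{\frac{13}{28}} = \frac{28}{13} \approx 2.1538$)
$f{\left(q \right)} = -44$ ($f{\left(q \right)} = 28 - 4 \left(7 - \left(-1\right) 11\right) = 28 - 4 \left(7 - -11\right) = 28 - 4 \left(7 + 11\right) = 28 - 72 = -44$)
$Z - f{\left(12 \right)} = \frac{28}{13} - -44 = \frac{28}{13} + 44 = \frac{600}{13}$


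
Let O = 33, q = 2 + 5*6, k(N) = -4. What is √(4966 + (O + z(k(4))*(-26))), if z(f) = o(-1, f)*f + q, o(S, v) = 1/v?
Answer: √4141 ≈ 64.351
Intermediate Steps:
q = 32 (q = 2 + 30 = 32)
z(f) = 33 (z(f) = f/f + 32 = 1 + 32 = 33)
√(4966 + (O + z(k(4))*(-26))) = √(4966 + (33 + 33*(-26))) = √(4966 + (33 - 858)) = √(4966 - 825) = √4141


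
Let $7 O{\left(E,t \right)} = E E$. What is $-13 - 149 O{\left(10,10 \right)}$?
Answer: $- \frac{14991}{7} \approx -2141.6$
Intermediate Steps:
$O{\left(E,t \right)} = \frac{E^{2}}{7}$ ($O{\left(E,t \right)} = \frac{E E}{7} = \frac{E^{2}}{7}$)
$-13 - 149 O{\left(10,10 \right)} = -13 - 149 \frac{10^{2}}{7} = -13 - 149 \cdot \frac{1}{7} \cdot 100 = -13 - \frac{14900}{7} = - \frac{14991}{7}$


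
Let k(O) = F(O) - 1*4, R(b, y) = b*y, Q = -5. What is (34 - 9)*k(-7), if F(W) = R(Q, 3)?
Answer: -475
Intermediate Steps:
F(W) = -15 (F(W) = -5*3 = -15)
k(O) = -19 (k(O) = -15 - 1*4 = -15 - 4 = -19)
(34 - 9)*k(-7) = (34 - 9)*(-19) = 25*(-19) = -475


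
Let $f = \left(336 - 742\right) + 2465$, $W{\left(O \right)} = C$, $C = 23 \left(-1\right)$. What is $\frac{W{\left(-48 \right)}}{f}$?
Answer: $- \frac{23}{2059} \approx -0.01117$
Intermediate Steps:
$C = -23$
$W{\left(O \right)} = -23$
$f = 2059$ ($f = -406 + 2465 = 2059$)
$\frac{W{\left(-48 \right)}}{f} = - \frac{23}{2059}$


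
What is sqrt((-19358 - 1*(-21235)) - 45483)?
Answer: I*sqrt(43606) ≈ 208.82*I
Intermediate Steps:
sqrt((-19358 - 1*(-21235)) - 45483) = sqrt((-19358 + 21235) - 45483) = sqrt(1877 - 45483) = sqrt(-43606) = I*sqrt(43606)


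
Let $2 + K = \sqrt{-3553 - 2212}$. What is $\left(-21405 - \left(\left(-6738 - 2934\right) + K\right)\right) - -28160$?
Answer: $16429 - i \sqrt{5765} \approx 16429.0 - 75.928 i$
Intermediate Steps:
$K = -2 + i \sqrt{5765}$ ($K = -2 + \sqrt{-3553 - 2212} = -2 + \sqrt{-5765} = -2 + i \sqrt{5765} \approx -2.0 + 75.928 i$)
$\left(-21405 - \left(\left(-6738 - 2934\right) + K\right)\right) - -28160 = \left(-21405 - \left(\left(-6738 - 2934\right) - \left(2 - i \sqrt{5765}\right)\right)\right) - -28160 = \left(-21405 - \left(-9672 - \left(2 - i \sqrt{5765}\right)\right)\right) + 28160 = \left(-21405 - \left(-9674 + i \sqrt{5765}\right)\right) + 28160 = \left(-21405 + \left(9674 - i \sqrt{5765}\right)\right) + 28160 = \left(-11731 - i \sqrt{5765}\right) + 28160 = 16429 - i \sqrt{5765}$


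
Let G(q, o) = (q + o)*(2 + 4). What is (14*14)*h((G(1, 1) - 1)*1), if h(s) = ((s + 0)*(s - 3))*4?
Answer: 68992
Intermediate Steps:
G(q, o) = 6*o + 6*q (G(q, o) = (o + q)*6 = 6*o + 6*q)
h(s) = 4*s*(-3 + s) (h(s) = (s*(-3 + s))*4 = 4*s*(-3 + s))
(14*14)*h((G(1, 1) - 1)*1) = (14*14)*(4*(((6*1 + 6*1) - 1)*1)*(-3 + ((6*1 + 6*1) - 1)*1)) = 196*(4*(((6 + 6) - 1)*1)*(-3 + ((6 + 6) - 1)*1)) = 196*(4*((12 - 1)*1)*(-3 + (12 - 1)*1)) = 196*(4*(11*1)*(-3 + 11*1)) = 196*(4*11*(-3 + 11)) = 196*(4*11*8) = 196*352 = 68992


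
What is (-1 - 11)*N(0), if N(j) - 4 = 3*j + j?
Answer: -48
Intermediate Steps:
N(j) = 4 + 4*j (N(j) = 4 + (3*j + j) = 4 + 4*j)
(-1 - 11)*N(0) = (-1 - 11)*(4 + 4*0) = -12*(4 + 0) = -12*4 = -48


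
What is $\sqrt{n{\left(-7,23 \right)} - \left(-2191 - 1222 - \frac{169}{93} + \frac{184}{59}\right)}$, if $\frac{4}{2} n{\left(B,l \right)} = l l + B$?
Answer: $\frac{\sqrt{110574556239}}{5487} \approx 60.603$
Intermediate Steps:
$n{\left(B,l \right)} = \frac{B}{2} + \frac{l^{2}}{2}$ ($n{\left(B,l \right)} = \frac{l l + B}{2} = \frac{l^{2} + B}{2} = \frac{B + l^{2}}{2} = \frac{B}{2} + \frac{l^{2}}{2}$)
$\sqrt{n{\left(-7,23 \right)} - \left(-2191 - 1222 - \frac{169}{93} + \frac{184}{59}\right)} = \sqrt{\left(\frac{1}{2} \left(-7\right) + \frac{23^{2}}{2}\right) - \left(-2191 - 1222 - \frac{169}{93} + \frac{184}{59}\right)} = \sqrt{\left(- \frac{7}{2} + \frac{1}{2} \cdot 529\right) - \left(-3413 - \frac{169}{93} + \frac{184}{59}\right)} = \sqrt{\left(- \frac{7}{2} + \frac{529}{2}\right) + \left(2191 - \left(\left(- \frac{169}{93} + \frac{184}{59}\right) - 1222\right)\right)} = \sqrt{261 + \left(2191 - \left(\frac{7141}{5487} - 1222\right)\right)} = \sqrt{261 + \left(2191 - - \frac{6697973}{5487}\right)} = \sqrt{261 + \left(2191 + \frac{6697973}{5487}\right)} = \sqrt{261 + \frac{18719990}{5487}} = \sqrt{\frac{20152097}{5487}} = \frac{\sqrt{110574556239}}{5487}$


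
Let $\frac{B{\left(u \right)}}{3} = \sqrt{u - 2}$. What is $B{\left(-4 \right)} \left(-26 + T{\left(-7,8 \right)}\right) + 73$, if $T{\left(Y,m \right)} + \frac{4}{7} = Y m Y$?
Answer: $73 + \frac{7674 i \sqrt{6}}{7} \approx 73.0 + 2685.3 i$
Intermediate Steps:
$T{\left(Y,m \right)} = - \frac{4}{7} + m Y^{2}$ ($T{\left(Y,m \right)} = - \frac{4}{7} + Y m Y = - \frac{4}{7} + m Y^{2}$)
$B{\left(u \right)} = 3 \sqrt{-2 + u}$ ($B{\left(u \right)} = 3 \sqrt{u - 2} = 3 \sqrt{-2 + u}$)
$B{\left(-4 \right)} \left(-26 + T{\left(-7,8 \right)}\right) + 73 = 3 \sqrt{-2 - 4} \left(-26 - \left(\frac{4}{7} - 8 \left(-7\right)^{2}\right)\right) + 73 = 3 \sqrt{-6} \left(-26 + \left(- \frac{4}{7} + 8 \cdot 49\right)\right) + 73 = 3 i \sqrt{6} \left(-26 + \left(- \frac{4}{7} + 392\right)\right) + 73 = 3 i \sqrt{6} \left(-26 + \frac{2740}{7}\right) + 73 = 3 i \sqrt{6} \cdot \frac{2558}{7} + 73 = \frac{7674 i \sqrt{6}}{7} + 73 = 73 + \frac{7674 i \sqrt{6}}{7}$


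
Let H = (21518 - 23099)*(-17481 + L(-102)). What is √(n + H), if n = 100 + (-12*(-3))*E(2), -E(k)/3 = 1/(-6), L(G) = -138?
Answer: √27855757 ≈ 5277.9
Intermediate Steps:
H = 27855639 (H = (21518 - 23099)*(-17481 - 138) = -1581*(-17619) = 27855639)
E(k) = ½ (E(k) = -3/(-6) = -3*(-⅙) = ½)
n = 118 (n = 100 - 12*(-3)*(½) = 100 + 36*(½) = 100 + 18 = 118)
√(n + H) = √(118 + 27855639) = √27855757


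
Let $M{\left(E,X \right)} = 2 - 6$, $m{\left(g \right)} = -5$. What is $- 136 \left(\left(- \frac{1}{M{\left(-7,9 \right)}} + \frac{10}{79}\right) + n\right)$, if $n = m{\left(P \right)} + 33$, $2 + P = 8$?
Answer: $- \frac{304878}{79} \approx -3859.2$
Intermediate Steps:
$P = 6$ ($P = -2 + 8 = 6$)
$M{\left(E,X \right)} = -4$ ($M{\left(E,X \right)} = 2 - 6 = -4$)
$n = 28$ ($n = -5 + 33 = 28$)
$- 136 \left(\left(- \frac{1}{M{\left(-7,9 \right)}} + \frac{10}{79}\right) + n\right) = - 136 \left(\left(- \frac{1}{-4} + \frac{10}{79}\right) + 28\right) = - 136 \left(\left(\left(-1\right) \left(- \frac{1}{4}\right) + 10 \cdot \frac{1}{79}\right) + 28\right) = - 136 \left(\left(\frac{1}{4} + \frac{10}{79}\right) + 28\right) = - 136 \left(\frac{119}{316} + 28\right) = \left(-136\right) \frac{8967}{316} = - \frac{304878}{79}$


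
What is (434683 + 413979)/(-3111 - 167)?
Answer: -424331/1639 ≈ -258.90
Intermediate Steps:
(434683 + 413979)/(-3111 - 167) = 848662/(-3278) = 848662*(-1/3278) = -424331/1639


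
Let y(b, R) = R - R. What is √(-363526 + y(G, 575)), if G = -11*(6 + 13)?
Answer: I*√363526 ≈ 602.93*I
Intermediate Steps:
G = -209 (G = -11*19 = -209)
y(b, R) = 0
√(-363526 + y(G, 575)) = √(-363526 + 0) = √(-363526) = I*√363526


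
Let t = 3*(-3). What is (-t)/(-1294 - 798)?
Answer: -9/2092 ≈ -0.0043021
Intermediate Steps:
t = -9
(-t)/(-1294 - 798) = (-1*(-9))/(-1294 - 798) = 9/(-2092) = 9*(-1/2092) = -9/2092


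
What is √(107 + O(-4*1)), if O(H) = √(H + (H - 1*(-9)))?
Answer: 6*√3 ≈ 10.392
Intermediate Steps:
O(H) = √(9 + 2*H) (O(H) = √(H + (H + 9)) = √(H + (9 + H)) = √(9 + 2*H))
√(107 + O(-4*1)) = √(107 + √(9 + 2*(-4*1))) = √(107 + √(9 + 2*(-4))) = √(107 + √(9 - 8)) = √(107 + √1) = √(107 + 1) = √108 = 6*√3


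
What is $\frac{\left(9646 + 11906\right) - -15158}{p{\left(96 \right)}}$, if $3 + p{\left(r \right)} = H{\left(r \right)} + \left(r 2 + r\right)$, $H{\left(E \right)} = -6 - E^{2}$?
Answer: $- \frac{36710}{8937} \approx -4.1076$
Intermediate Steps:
$p{\left(r \right)} = -9 - r^{2} + 3 r$ ($p{\left(r \right)} = -3 - \left(6 + r^{2} - r - r 2\right) = -3 - \left(6 + r^{2} - 3 r\right) = -9 - r^{2} + 3 r$)
$\frac{\left(9646 + 11906\right) - -15158}{p{\left(96 \right)}} = \frac{\left(9646 + 11906\right) - -15158}{-9 - 96^{2} + 3 \cdot 96} = \frac{21552 + 15158}{-9 - 9216 + 288} = \frac{36710}{-9 - 9216 + 288} = \frac{36710}{-8937} = 36710 \left(- \frac{1}{8937}\right) = - \frac{36710}{8937}$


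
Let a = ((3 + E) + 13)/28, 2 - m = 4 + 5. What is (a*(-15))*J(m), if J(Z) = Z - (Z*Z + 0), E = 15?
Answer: 930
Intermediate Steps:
m = -7 (m = 2 - (4 + 5) = 2 - 1*9 = 2 - 9 = -7)
J(Z) = Z - Z**2 (J(Z) = Z - (Z**2 + 0) = Z - Z**2)
a = 31/28 (a = ((3 + 15) + 13)/28 = (18 + 13)*(1/28) = 31*(1/28) = 31/28 ≈ 1.1071)
(a*(-15))*J(m) = ((31/28)*(-15))*(-7*(1 - 1*(-7))) = -(-465)*(1 + 7)/4 = -(-465)*8/4 = -465/28*(-56) = 930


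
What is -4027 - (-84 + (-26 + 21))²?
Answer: -11948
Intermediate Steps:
-4027 - (-84 + (-26 + 21))² = -4027 - (-84 - 5)² = -4027 - 1*(-89)² = -4027 - 1*7921 = -4027 - 7921 = -11948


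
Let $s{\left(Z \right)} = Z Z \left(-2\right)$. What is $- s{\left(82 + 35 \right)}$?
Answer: $27378$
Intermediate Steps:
$s{\left(Z \right)} = - 2 Z^{2}$ ($s{\left(Z \right)} = Z^{2} \left(-2\right) = - 2 Z^{2}$)
$- s{\left(82 + 35 \right)} = - \left(-2\right) \left(82 + 35\right)^{2} = - \left(-2\right) 117^{2} = - \left(-2\right) 13689 = \left(-1\right) \left(-27378\right) = 27378$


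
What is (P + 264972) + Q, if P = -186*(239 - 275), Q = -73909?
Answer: 197759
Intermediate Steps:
P = 6696 (P = -186*(-36) = 6696)
(P + 264972) + Q = (6696 + 264972) - 73909 = 271668 - 73909 = 197759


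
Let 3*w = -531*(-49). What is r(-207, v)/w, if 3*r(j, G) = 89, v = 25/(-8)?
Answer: 89/26019 ≈ 0.0034206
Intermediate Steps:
v = -25/8 (v = 25*(-1/8) = -25/8 ≈ -3.1250)
r(j, G) = 89/3 (r(j, G) = (1/3)*89 = 89/3)
w = 8673 (w = (-531*(-49))/3 = (1/3)*26019 = 8673)
r(-207, v)/w = (89/3)/8673 = (89/3)*(1/8673) = 89/26019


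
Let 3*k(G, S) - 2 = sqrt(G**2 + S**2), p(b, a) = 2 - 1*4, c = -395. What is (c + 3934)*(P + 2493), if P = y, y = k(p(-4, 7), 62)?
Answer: 26475259/3 + 7078*sqrt(962)/3 ≈ 8.8983e+6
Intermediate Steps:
p(b, a) = -2 (p(b, a) = 2 - 4 = -2)
k(G, S) = 2/3 + sqrt(G**2 + S**2)/3
y = 2/3 + 2*sqrt(962)/3 (y = 2/3 + sqrt((-2)**2 + 62**2)/3 = 2/3 + sqrt(4 + 3844)/3 = 2/3 + sqrt(3848)/3 = 2/3 + (2*sqrt(962))/3 = 2/3 + 2*sqrt(962)/3 ≈ 21.344)
P = 2/3 + 2*sqrt(962)/3 ≈ 21.344
(c + 3934)*(P + 2493) = (-395 + 3934)*((2/3 + 2*sqrt(962)/3) + 2493) = 3539*(7481/3 + 2*sqrt(962)/3) = 26475259/3 + 7078*sqrt(962)/3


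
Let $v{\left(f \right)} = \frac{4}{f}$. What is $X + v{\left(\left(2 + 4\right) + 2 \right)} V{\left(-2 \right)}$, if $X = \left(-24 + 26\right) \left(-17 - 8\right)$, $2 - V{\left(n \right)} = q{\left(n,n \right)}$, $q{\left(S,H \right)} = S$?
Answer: $-48$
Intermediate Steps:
$V{\left(n \right)} = 2 - n$
$X = -50$ ($X = 2 \left(-25\right) = -50$)
$X + v{\left(\left(2 + 4\right) + 2 \right)} V{\left(-2 \right)} = -50 + \frac{4}{\left(2 + 4\right) + 2} \left(2 - -2\right) = -50 + \frac{4}{6 + 2} \left(2 + 2\right) = -50 + \frac{4}{8} \cdot 4 = -50 + 4 \cdot \frac{1}{8} \cdot 4 = -50 + \frac{1}{2} \cdot 4 = -50 + 2 = -48$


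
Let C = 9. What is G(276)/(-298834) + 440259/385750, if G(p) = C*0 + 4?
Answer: 65781407503/57637607750 ≈ 1.1413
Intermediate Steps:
G(p) = 4 (G(p) = 9*0 + 4 = 0 + 4 = 4)
G(276)/(-298834) + 440259/385750 = 4/(-298834) + 440259/385750 = 4*(-1/298834) + 440259*(1/385750) = -2/149417 + 440259/385750 = 65781407503/57637607750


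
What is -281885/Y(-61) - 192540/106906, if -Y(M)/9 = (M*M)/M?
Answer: -15120451135/29345697 ≈ -515.25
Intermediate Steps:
Y(M) = -9*M (Y(M) = -9*M*M/M = -9*M²/M = -9*M)
-281885/Y(-61) - 192540/106906 = -281885/((-9*(-61))) - 192540/106906 = -281885/549 - 192540*1/106906 = -281885*1/549 - 96270/53453 = -281885/549 - 96270/53453 = -15120451135/29345697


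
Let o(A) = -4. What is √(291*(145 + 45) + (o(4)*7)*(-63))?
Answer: √57054 ≈ 238.86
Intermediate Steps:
√(291*(145 + 45) + (o(4)*7)*(-63)) = √(291*(145 + 45) - 4*7*(-63)) = √(291*190 - 28*(-63)) = √(55290 + 1764) = √57054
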